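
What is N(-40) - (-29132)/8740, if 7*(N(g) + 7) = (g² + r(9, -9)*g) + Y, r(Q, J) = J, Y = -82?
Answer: 4047346/15295 ≈ 264.62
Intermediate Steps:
N(g) = -131/7 - 9*g/7 + g²/7 (N(g) = -7 + ((g² - 9*g) - 82)/7 = -7 + (-82 + g² - 9*g)/7 = -7 + (-82/7 - 9*g/7 + g²/7) = -131/7 - 9*g/7 + g²/7)
N(-40) - (-29132)/8740 = (-131/7 - 9/7*(-40) + (⅐)*(-40)²) - (-29132)/8740 = (-131/7 + 360/7 + (⅐)*1600) - (-29132)/8740 = (-131/7 + 360/7 + 1600/7) - 1*(-7283/2185) = 1829/7 + 7283/2185 = 4047346/15295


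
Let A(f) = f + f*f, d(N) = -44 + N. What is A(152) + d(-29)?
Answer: 23183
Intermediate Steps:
A(f) = f + f**2
A(152) + d(-29) = 152*(1 + 152) + (-44 - 29) = 152*153 - 73 = 23256 - 73 = 23183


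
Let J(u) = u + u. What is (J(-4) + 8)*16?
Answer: 0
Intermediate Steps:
J(u) = 2*u
(J(-4) + 8)*16 = (2*(-4) + 8)*16 = (-8 + 8)*16 = 0*16 = 0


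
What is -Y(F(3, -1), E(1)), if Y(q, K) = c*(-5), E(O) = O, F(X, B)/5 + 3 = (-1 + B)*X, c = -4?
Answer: -20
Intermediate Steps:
F(X, B) = -15 + 5*X*(-1 + B) (F(X, B) = -15 + 5*((-1 + B)*X) = -15 + 5*(X*(-1 + B)) = -15 + 5*X*(-1 + B))
Y(q, K) = 20 (Y(q, K) = -4*(-5) = 20)
-Y(F(3, -1), E(1)) = -1*20 = -20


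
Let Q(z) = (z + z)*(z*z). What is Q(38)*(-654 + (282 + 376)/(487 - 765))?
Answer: -10012493840/139 ≈ -7.2032e+7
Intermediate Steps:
Q(z) = 2*z**3 (Q(z) = (2*z)*z**2 = 2*z**3)
Q(38)*(-654 + (282 + 376)/(487 - 765)) = (2*38**3)*(-654 + (282 + 376)/(487 - 765)) = (2*54872)*(-654 + 658/(-278)) = 109744*(-654 + 658*(-1/278)) = 109744*(-654 - 329/139) = 109744*(-91235/139) = -10012493840/139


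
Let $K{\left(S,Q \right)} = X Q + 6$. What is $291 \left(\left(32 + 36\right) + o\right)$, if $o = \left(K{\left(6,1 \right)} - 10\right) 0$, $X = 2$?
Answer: $19788$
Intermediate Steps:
$K{\left(S,Q \right)} = 6 + 2 Q$ ($K{\left(S,Q \right)} = 2 Q + 6 = 6 + 2 Q$)
$o = 0$ ($o = \left(\left(6 + 2 \cdot 1\right) - 10\right) 0 = \left(\left(6 + 2\right) - 10\right) 0 = \left(8 - 10\right) 0 = \left(-2\right) 0 = 0$)
$291 \left(\left(32 + 36\right) + o\right) = 291 \left(\left(32 + 36\right) + 0\right) = 291 \left(68 + 0\right) = 291 \cdot 68 = 19788$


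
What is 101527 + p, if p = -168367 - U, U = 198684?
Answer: -265524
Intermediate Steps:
p = -367051 (p = -168367 - 1*198684 = -168367 - 198684 = -367051)
101527 + p = 101527 - 367051 = -265524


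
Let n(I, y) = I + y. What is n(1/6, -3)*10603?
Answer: -180251/6 ≈ -30042.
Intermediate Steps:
n(1/6, -3)*10603 = (1/6 - 3)*10603 = (⅙ - 3)*10603 = -17/6*10603 = -180251/6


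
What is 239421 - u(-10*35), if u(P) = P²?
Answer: 116921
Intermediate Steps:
239421 - u(-10*35) = 239421 - (-10*35)² = 239421 - 1*(-350)² = 239421 - 1*122500 = 239421 - 122500 = 116921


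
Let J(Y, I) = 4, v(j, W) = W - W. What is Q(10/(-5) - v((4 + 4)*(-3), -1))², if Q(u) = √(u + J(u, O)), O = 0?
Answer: 2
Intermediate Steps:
v(j, W) = 0
Q(u) = √(4 + u) (Q(u) = √(u + 4) = √(4 + u))
Q(10/(-5) - v((4 + 4)*(-3), -1))² = (√(4 + (10/(-5) - 1*0)))² = (√(4 + (10*(-⅕) + 0)))² = (√(4 + (-2 + 0)))² = (√(4 - 2))² = (√2)² = 2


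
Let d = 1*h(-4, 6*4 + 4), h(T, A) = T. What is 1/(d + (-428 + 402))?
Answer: -1/30 ≈ -0.033333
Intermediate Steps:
d = -4 (d = 1*(-4) = -4)
1/(d + (-428 + 402)) = 1/(-4 + (-428 + 402)) = 1/(-4 - 26) = 1/(-30) = -1/30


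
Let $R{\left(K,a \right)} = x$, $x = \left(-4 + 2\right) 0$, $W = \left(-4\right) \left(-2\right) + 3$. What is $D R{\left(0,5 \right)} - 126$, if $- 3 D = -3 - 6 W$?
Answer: $-126$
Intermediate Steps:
$W = 11$ ($W = 8 + 3 = 11$)
$x = 0$ ($x = \left(-2\right) 0 = 0$)
$R{\left(K,a \right)} = 0$
$D = 23$ ($D = - \frac{-3 - 66}{3} = \left(- \frac{1}{3}\right) \left(-69\right) = 23$)
$D R{\left(0,5 \right)} - 126 = 23 \cdot 0 - 126 = 0 - 126 = -126$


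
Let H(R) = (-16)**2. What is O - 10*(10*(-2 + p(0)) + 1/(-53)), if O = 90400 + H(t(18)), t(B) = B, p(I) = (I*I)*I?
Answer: 4815378/53 ≈ 90856.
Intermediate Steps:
p(I) = I**3 (p(I) = I**2*I = I**3)
H(R) = 256
O = 90656 (O = 90400 + 256 = 90656)
O - 10*(10*(-2 + p(0)) + 1/(-53)) = 90656 - 10*(10*(-2 + 0**3) + 1/(-53)) = 90656 - 10*(10*(-2 + 0) - 1/53) = 90656 - 10*(10*(-2) - 1/53) = 90656 - 10*(-20 - 1/53) = 90656 - 10*(-1061)/53 = 90656 - 1*(-10610/53) = 90656 + 10610/53 = 4815378/53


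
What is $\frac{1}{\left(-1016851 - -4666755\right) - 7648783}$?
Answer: $- \frac{1}{3998879} \approx -2.5007 \cdot 10^{-7}$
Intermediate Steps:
$\frac{1}{\left(-1016851 - -4666755\right) - 7648783} = \frac{1}{\left(-1016851 + 4666755\right) - 7648783} = \frac{1}{3649904 - 7648783} = \frac{1}{-3998879} = - \frac{1}{3998879}$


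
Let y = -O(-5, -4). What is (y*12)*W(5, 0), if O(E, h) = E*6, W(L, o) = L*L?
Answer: 9000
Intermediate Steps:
W(L, o) = L²
O(E, h) = 6*E
y = 30 (y = -6*(-5) = -1*(-30) = 30)
(y*12)*W(5, 0) = (30*12)*5² = 360*25 = 9000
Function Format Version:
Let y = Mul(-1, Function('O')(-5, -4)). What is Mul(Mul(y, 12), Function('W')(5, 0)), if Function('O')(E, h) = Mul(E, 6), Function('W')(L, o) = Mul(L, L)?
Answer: 9000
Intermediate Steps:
Function('W')(L, o) = Pow(L, 2)
Function('O')(E, h) = Mul(6, E)
y = 30 (y = Mul(-1, Mul(6, -5)) = Mul(-1, -30) = 30)
Mul(Mul(y, 12), Function('W')(5, 0)) = Mul(Mul(30, 12), Pow(5, 2)) = Mul(360, 25) = 9000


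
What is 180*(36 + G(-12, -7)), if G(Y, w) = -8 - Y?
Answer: 7200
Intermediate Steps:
180*(36 + G(-12, -7)) = 180*(36 + (-8 - 1*(-12))) = 180*(36 + (-8 + 12)) = 180*(36 + 4) = 180*40 = 7200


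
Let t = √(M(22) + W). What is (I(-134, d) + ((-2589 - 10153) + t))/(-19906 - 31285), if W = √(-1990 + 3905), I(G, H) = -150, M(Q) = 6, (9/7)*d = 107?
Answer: 12892/51191 - √(6 + √1915)/51191 ≈ 0.25170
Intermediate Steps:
d = 749/9 (d = (7/9)*107 = 749/9 ≈ 83.222)
W = √1915 ≈ 43.761
t = √(6 + √1915) ≈ 7.0541
(I(-134, d) + ((-2589 - 10153) + t))/(-19906 - 31285) = (-150 + ((-2589 - 10153) + √(6 + √1915)))/(-19906 - 31285) = (-150 + (-12742 + √(6 + √1915)))/(-51191) = (-12892 + √(6 + √1915))*(-1/51191) = 12892/51191 - √(6 + √1915)/51191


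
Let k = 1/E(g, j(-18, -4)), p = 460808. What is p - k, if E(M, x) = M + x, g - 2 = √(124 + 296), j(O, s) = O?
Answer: 18893124/41 - √105/82 ≈ 4.6081e+5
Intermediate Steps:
g = 2 + 2*√105 (g = 2 + √(124 + 296) = 2 + √420 = 2 + 2*√105 ≈ 22.494)
k = 1/(-16 + 2*√105) (k = 1/((2 + 2*√105) - 18) = 1/(-16 + 2*√105) ≈ 0.22252)
p - k = 460808 - (4/41 + √105/82) = 460808 + (-4/41 - √105/82) = 18893124/41 - √105/82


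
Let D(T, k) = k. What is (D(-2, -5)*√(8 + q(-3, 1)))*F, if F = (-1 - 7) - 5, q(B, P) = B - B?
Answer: 130*√2 ≈ 183.85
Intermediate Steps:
q(B, P) = 0
F = -13 (F = -8 - 5 = -13)
(D(-2, -5)*√(8 + q(-3, 1)))*F = -5*√(8 + 0)*(-13) = -10*√2*(-13) = 130*√2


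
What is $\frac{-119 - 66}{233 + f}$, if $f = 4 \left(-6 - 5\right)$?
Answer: $- \frac{185}{189} \approx -0.97884$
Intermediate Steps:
$f = -44$ ($f = 4 \left(-11\right) = -44$)
$\frac{-119 - 66}{233 + f} = \frac{-119 - 66}{233 - 44} = - \frac{185}{189}$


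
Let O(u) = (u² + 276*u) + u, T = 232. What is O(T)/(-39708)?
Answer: -29522/9927 ≈ -2.9739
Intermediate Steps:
O(u) = u² + 277*u
O(T)/(-39708) = (232*(277 + 232))/(-39708) = (232*509)*(-1/39708) = 118088*(-1/39708) = -29522/9927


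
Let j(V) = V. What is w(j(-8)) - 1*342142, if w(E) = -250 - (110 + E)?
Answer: -342494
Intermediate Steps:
w(E) = -360 - E (w(E) = -250 + (-110 - E) = -360 - E)
w(j(-8)) - 1*342142 = (-360 - 1*(-8)) - 1*342142 = (-360 + 8) - 342142 = -352 - 342142 = -342494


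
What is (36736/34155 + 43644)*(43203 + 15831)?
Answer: 29333946506968/11385 ≈ 2.5765e+9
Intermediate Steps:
(36736/34155 + 43644)*(43203 + 15831) = (36736*(1/34155) + 43644)*59034 = (36736/34155 + 43644)*59034 = (1490697556/34155)*59034 = 29333946506968/11385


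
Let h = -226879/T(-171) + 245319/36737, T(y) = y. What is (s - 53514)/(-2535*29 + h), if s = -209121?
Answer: 86835797955/23865600607 ≈ 3.6385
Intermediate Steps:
h = 440884388/330633 (h = -226879/(-171) + 245319/36737 = -226879*(-1/171) + 245319*(1/36737) = 11941/9 + 245319/36737 = 440884388/330633 ≈ 1333.5)
(s - 53514)/(-2535*29 + h) = (-209121 - 53514)/(-2535*29 + 440884388/330633) = -262635/(-73515 + 440884388/330633) = -262635/(-23865600607/330633) = -262635*(-330633/23865600607) = 86835797955/23865600607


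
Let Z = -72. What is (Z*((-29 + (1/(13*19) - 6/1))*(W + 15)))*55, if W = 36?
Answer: 1745742240/247 ≈ 7.0678e+6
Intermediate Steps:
(Z*((-29 + (1/(13*19) - 6/1))*(W + 15)))*55 = -72*(-29 + (1/(13*19) - 6/1))*(36 + 15)*55 = -72*(-29 + ((1/13)*(1/19) - 6*1))*51*55 = -72*(-29 + (1/247 - 6))*51*55 = -72*(-29 - 1481/247)*51*55 = -(-622368)*51/247*55 = -72*(-440844/247)*55 = (31740768/247)*55 = 1745742240/247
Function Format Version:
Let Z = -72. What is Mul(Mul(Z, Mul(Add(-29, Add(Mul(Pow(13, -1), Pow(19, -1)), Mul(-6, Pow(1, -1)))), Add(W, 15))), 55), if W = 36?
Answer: Rational(1745742240, 247) ≈ 7.0678e+6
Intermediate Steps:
Mul(Mul(Z, Mul(Add(-29, Add(Mul(Pow(13, -1), Pow(19, -1)), Mul(-6, Pow(1, -1)))), Add(W, 15))), 55) = Mul(Mul(-72, Mul(Add(-29, Add(Mul(Pow(13, -1), Pow(19, -1)), Mul(-6, Pow(1, -1)))), Add(36, 15))), 55) = Mul(Mul(-72, Mul(Add(-29, Add(Mul(Rational(1, 13), Rational(1, 19)), Mul(-6, 1))), 51)), 55) = Mul(Mul(-72, Mul(Add(-29, Add(Rational(1, 247), -6)), 51)), 55) = Mul(Mul(-72, Mul(Add(-29, Rational(-1481, 247)), 51)), 55) = Mul(Mul(-72, Mul(Rational(-8644, 247), 51)), 55) = Mul(Mul(-72, Rational(-440844, 247)), 55) = Mul(Rational(31740768, 247), 55) = Rational(1745742240, 247)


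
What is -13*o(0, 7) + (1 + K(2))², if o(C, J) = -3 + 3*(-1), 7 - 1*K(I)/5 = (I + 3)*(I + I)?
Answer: 4174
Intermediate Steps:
K(I) = 35 - 10*I*(3 + I) (K(I) = 35 - 5*(I + 3)*(I + I) = 35 - 5*(3 + I)*2*I = 35 - 10*I*(3 + I))
o(C, J) = -6 (o(C, J) = -3 - 3 = -6)
-13*o(0, 7) + (1 + K(2))² = -13*(-6) + (1 + (35 - 30*2 - 10*2²))² = 78 + (1 + (35 - 60 - 10*4))² = 78 + (1 + (35 - 60 - 40))² = 78 + (1 - 65)² = 78 + (-64)² = 78 + 4096 = 4174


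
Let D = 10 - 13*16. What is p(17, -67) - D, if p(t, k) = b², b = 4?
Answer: 214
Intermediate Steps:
p(t, k) = 16 (p(t, k) = 4² = 16)
D = -198 (D = 10 - 208 = -198)
p(17, -67) - D = 16 - 1*(-198) = 16 + 198 = 214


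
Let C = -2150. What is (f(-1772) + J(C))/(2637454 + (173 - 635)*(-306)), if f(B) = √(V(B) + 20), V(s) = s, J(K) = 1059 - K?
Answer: 3209/2778826 + I*√438/1389413 ≈ 0.0011548 + 1.5063e-5*I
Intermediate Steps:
f(B) = √(20 + B) (f(B) = √(B + 20) = √(20 + B))
(f(-1772) + J(C))/(2637454 + (173 - 635)*(-306)) = (√(20 - 1772) + (1059 - 1*(-2150)))/(2637454 + (173 - 635)*(-306)) = (√(-1752) + (1059 + 2150))/(2637454 - 462*(-306)) = (2*I*√438 + 3209)/(2637454 + 141372) = (3209 + 2*I*√438)/2778826 = (3209 + 2*I*√438)*(1/2778826) = 3209/2778826 + I*√438/1389413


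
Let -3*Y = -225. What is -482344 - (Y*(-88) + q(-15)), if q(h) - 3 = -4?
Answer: -475743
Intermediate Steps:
Y = 75 (Y = -⅓*(-225) = 75)
q(h) = -1 (q(h) = 3 - 4 = -1)
-482344 - (Y*(-88) + q(-15)) = -482344 - (75*(-88) - 1) = -482344 - (-6600 - 1) = -482344 - 1*(-6601) = -482344 + 6601 = -475743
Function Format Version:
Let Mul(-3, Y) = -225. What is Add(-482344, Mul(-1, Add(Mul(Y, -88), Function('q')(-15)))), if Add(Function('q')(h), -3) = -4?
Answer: -475743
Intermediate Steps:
Y = 75 (Y = Mul(Rational(-1, 3), -225) = 75)
Function('q')(h) = -1 (Function('q')(h) = Add(3, -4) = -1)
Add(-482344, Mul(-1, Add(Mul(Y, -88), Function('q')(-15)))) = Add(-482344, Mul(-1, Add(Mul(75, -88), -1))) = Add(-482344, Mul(-1, Add(-6600, -1))) = Add(-482344, Mul(-1, -6601)) = Add(-482344, 6601) = -475743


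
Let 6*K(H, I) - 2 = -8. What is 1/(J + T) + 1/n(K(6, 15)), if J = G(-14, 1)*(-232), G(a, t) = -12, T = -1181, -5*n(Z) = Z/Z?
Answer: -8014/1603 ≈ -4.9994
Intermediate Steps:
K(H, I) = -1 (K(H, I) = 1/3 + (1/6)*(-8) = 1/3 - 4/3 = -1)
n(Z) = -1/5 (n(Z) = -Z/(5*Z) = -1/5*1 = -1/5)
J = 2784 (J = -12*(-232) = 2784)
1/(J + T) + 1/n(K(6, 15)) = 1/(2784 - 1181) + 1/(-1/5) = 1/1603 - 5 = -8014/1603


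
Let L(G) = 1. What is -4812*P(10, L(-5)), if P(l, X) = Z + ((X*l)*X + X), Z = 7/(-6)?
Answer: -47318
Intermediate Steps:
Z = -7/6 (Z = 7*(-⅙) = -7/6 ≈ -1.1667)
P(l, X) = -7/6 + X + l*X² (P(l, X) = -7/6 + ((X*l)*X + X) = -7/6 + (l*X² + X) = -7/6 + (X + l*X²) = -7/6 + X + l*X²)
-4812*P(10, L(-5)) = -4812*(-7/6 + 1 + 10*1²) = -4812*(-7/6 + 1 + 10*1) = -4812*(-7/6 + 1 + 10) = -4812*59/6 = -47318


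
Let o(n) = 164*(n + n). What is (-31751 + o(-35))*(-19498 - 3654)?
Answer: 1000884112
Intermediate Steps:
o(n) = 328*n (o(n) = 164*(2*n) = 328*n)
(-31751 + o(-35))*(-19498 - 3654) = (-31751 + 328*(-35))*(-19498 - 3654) = (-31751 - 11480)*(-23152) = -43231*(-23152) = 1000884112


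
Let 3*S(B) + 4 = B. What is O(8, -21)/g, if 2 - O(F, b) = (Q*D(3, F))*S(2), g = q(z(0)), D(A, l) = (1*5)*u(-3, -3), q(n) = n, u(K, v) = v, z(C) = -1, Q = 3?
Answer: 28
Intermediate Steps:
D(A, l) = -15 (D(A, l) = (1*5)*(-3) = 5*(-3) = -15)
g = -1
S(B) = -4/3 + B/3
O(F, b) = -28 (O(F, b) = 2 - 3*(-15)*(-4/3 + (⅓)*2) = 2 - (-45)*(-4/3 + ⅔) = 2 - (-45)*(-2)/3 = 2 - 1*30 = 2 - 30 = -28)
O(8, -21)/g = -28/(-1) = -28*(-1) = 28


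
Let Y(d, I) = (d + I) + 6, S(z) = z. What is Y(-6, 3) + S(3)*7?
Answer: 24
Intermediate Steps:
Y(d, I) = 6 + I + d (Y(d, I) = (I + d) + 6 = 6 + I + d)
Y(-6, 3) + S(3)*7 = (6 + 3 - 6) + 3*7 = 3 + 21 = 24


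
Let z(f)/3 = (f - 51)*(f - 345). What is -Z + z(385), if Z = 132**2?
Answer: 22656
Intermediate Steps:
z(f) = 3*(-345 + f)*(-51 + f) (z(f) = 3*((f - 51)*(f - 345)) = 3*((-51 + f)*(-345 + f)) = 3*((-345 + f)*(-51 + f)) = 3*(-345 + f)*(-51 + f))
Z = 17424
-Z + z(385) = -1*17424 + (52785 - 1188*385 + 3*385**2) = -17424 + (52785 - 457380 + 3*148225) = -17424 + (52785 - 457380 + 444675) = -17424 + 40080 = 22656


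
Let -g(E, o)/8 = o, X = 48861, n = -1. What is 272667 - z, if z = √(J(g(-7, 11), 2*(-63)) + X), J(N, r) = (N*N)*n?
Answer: 272667 - √41117 ≈ 2.7246e+5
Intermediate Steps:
g(E, o) = -8*o
J(N, r) = -N² (J(N, r) = (N*N)*(-1) = N²*(-1) = -N²)
z = √41117 (z = √(-(-8*11)² + 48861) = √(-1*(-88)² + 48861) = √(-1*7744 + 48861) = √(-7744 + 48861) = √41117 ≈ 202.77)
272667 - z = 272667 - √41117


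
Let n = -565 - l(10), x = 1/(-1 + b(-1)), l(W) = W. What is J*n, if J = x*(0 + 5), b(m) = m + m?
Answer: 2875/3 ≈ 958.33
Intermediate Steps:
b(m) = 2*m
x = -⅓ (x = 1/(-1 + 2*(-1)) = 1/(-1 - 2) = 1/(-3) = -⅓ ≈ -0.33333)
J = -5/3 (J = -(0 + 5)/3 = -⅓*5 = -5/3 ≈ -1.6667)
n = -575 (n = -565 - 1*10 = -565 - 10 = -575)
J*n = -5/3*(-575) = 2875/3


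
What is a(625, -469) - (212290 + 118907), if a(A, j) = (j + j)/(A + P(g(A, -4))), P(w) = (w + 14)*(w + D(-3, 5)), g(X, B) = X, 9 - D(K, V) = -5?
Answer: -67720844650/204473 ≈ -3.3120e+5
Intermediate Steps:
D(K, V) = 14 (D(K, V) = 9 - 1*(-5) = 9 + 5 = 14)
P(w) = (14 + w)² (P(w) = (w + 14)*(w + 14) = (14 + w)*(14 + w) = (14 + w)²)
a(A, j) = 2*j/(196 + A² + 29*A) (a(A, j) = (j + j)/(A + (196 + A² + 28*A)) = (2*j)/(196 + A² + 29*A) = 2*j/(196 + A² + 29*A))
a(625, -469) - (212290 + 118907) = 2*(-469)/(196 + 625² + 29*625) - (212290 + 118907) = 2*(-469)/(196 + 390625 + 18125) - 1*331197 = 2*(-469)/408946 - 331197 = 2*(-469)*(1/408946) - 331197 = -469/204473 - 331197 = -67720844650/204473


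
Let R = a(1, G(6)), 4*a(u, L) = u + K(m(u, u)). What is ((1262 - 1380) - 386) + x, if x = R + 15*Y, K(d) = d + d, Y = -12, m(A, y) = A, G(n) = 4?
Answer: -2733/4 ≈ -683.25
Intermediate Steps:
K(d) = 2*d
a(u, L) = 3*u/4 (a(u, L) = (u + 2*u)/4 = (3*u)/4 = 3*u/4)
R = ¾ (R = (¾)*1 = ¾ ≈ 0.75000)
x = -717/4 (x = ¾ + 15*(-12) = ¾ - 180 = -717/4 ≈ -179.25)
((1262 - 1380) - 386) + x = ((1262 - 1380) - 386) - 717/4 = (-118 - 386) - 717/4 = -504 - 717/4 = -2733/4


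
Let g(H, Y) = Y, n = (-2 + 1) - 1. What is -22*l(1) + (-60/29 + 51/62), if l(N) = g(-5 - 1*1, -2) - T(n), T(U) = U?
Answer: -2241/1798 ≈ -1.2464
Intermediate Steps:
n = -2 (n = -1 - 1 = -2)
l(N) = 0 (l(N) = -2 - 1*(-2) = -2 + 2 = 0)
-22*l(1) + (-60/29 + 51/62) = -22*0 + (-60/29 + 51/62) = 0 + (-60*1/29 + 51*(1/62)) = 0 + (-60/29 + 51/62) = 0 - 2241/1798 = -2241/1798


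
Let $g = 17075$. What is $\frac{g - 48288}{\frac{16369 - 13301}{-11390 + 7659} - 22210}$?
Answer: $\frac{8958131}{6374506} \approx 1.4053$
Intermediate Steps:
$\frac{g - 48288}{\frac{16369 - 13301}{-11390 + 7659} - 22210} = \frac{17075 - 48288}{\frac{16369 - 13301}{-11390 + 7659} - 22210} = - \frac{31213}{\frac{3068}{-3731} - 22210} = - \frac{31213}{3068 \left(- \frac{1}{3731}\right) - 22210} = - \frac{31213}{- \frac{236}{287} - 22210} = - \frac{31213}{- \frac{6374506}{287}} = \left(-31213\right) \left(- \frac{287}{6374506}\right) = \frac{8958131}{6374506}$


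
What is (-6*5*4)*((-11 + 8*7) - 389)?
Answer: 41280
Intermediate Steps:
(-6*5*4)*((-11 + 8*7) - 389) = (-30*4)*((-11 + 56) - 389) = -120*(45 - 389) = -120*(-344) = 41280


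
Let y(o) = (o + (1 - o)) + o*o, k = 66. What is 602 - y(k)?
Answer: -3755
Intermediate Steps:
y(o) = 1 + o²
602 - y(k) = 602 - (1 + 66²) = 602 - (1 + 4356) = 602 - 1*4357 = 602 - 4357 = -3755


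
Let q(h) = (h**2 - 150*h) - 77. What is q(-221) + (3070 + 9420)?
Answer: 94404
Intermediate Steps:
q(h) = -77 + h**2 - 150*h
q(-221) + (3070 + 9420) = (-77 + (-221)**2 - 150*(-221)) + (3070 + 9420) = (-77 + 48841 + 33150) + 12490 = 81914 + 12490 = 94404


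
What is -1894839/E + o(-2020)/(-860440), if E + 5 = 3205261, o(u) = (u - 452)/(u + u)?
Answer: -51459412584369/87047180542700 ≈ -0.59117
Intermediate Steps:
o(u) = (-452 + u)/(2*u) (o(u) = (-452 + u)/((2*u)) = (-452 + u)*(1/(2*u)) = (-452 + u)/(2*u))
E = 3205256 (E = -5 + 3205261 = 3205256)
-1894839/E + o(-2020)/(-860440) = -1894839/3205256 + ((½)*(-452 - 2020)/(-2020))/(-860440) = -1894839*1/3205256 + ((½)*(-1/2020)*(-2472))*(-1/860440) = -1894839/3205256 + (309/505)*(-1/860440) = -1894839/3205256 - 309/434522200 = -51459412584369/87047180542700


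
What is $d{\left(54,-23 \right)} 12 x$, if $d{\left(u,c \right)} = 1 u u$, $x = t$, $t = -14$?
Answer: $-489888$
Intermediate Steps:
$x = -14$
$d{\left(u,c \right)} = u^{2}$ ($d{\left(u,c \right)} = u u = u^{2}$)
$d{\left(54,-23 \right)} 12 x = 54^{2} \cdot 12 \left(-14\right) = 2916 \left(-168\right) = -489888$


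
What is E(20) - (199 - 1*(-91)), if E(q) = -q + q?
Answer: -290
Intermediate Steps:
E(q) = 0
E(20) - (199 - 1*(-91)) = 0 - (199 - 1*(-91)) = 0 - (199 + 91) = 0 - 1*290 = 0 - 290 = -290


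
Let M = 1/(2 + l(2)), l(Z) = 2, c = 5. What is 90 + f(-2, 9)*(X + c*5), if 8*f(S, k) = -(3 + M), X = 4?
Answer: 2503/32 ≈ 78.219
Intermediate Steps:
M = ¼ (M = 1/(2 + 2) = 1/4 = ¼ ≈ 0.25000)
f(S, k) = -13/32 (f(S, k) = (-(3 + ¼))/8 = (-1*13/4)/8 = (⅛)*(-13/4) = -13/32)
90 + f(-2, 9)*(X + c*5) = 90 - 13*(4 + 5*5)/32 = 90 - 13*(4 + 25)/32 = 90 - 13/32*29 = 90 - 377/32 = 2503/32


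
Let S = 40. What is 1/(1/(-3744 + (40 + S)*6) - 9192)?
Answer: -3264/30002689 ≈ -0.00010879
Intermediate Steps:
1/(1/(-3744 + (40 + S)*6) - 9192) = 1/(1/(-3744 + (40 + 40)*6) - 9192) = 1/(1/(-3744 + 80*6) - 9192) = 1/(1/(-3744 + 480) - 9192) = 1/(1/(-3264) - 9192) = 1/(-1/3264 - 9192) = 1/(-30002689/3264) = -3264/30002689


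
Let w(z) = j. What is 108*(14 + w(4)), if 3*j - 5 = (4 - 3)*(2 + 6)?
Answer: 1980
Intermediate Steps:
j = 13/3 (j = 5/3 + ((4 - 3)*(2 + 6))/3 = 5/3 + (1*8)/3 = 5/3 + (1/3)*8 = 5/3 + 8/3 = 13/3 ≈ 4.3333)
w(z) = 13/3
108*(14 + w(4)) = 108*(14 + 13/3) = 108*(55/3) = 1980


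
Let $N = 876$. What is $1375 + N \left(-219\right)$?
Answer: $-190469$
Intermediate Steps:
$1375 + N \left(-219\right) = 1375 + 876 \left(-219\right) = 1375 - 191844 = -190469$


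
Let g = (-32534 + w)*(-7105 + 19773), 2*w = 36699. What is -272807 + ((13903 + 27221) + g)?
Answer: -179920929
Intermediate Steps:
w = 36699/2 (w = (1/2)*36699 = 36699/2 ≈ 18350.)
g = -179689246 (g = (-32534 + 36699/2)*(-7105 + 19773) = -28369/2*12668 = -179689246)
-272807 + ((13903 + 27221) + g) = -272807 + ((13903 + 27221) - 179689246) = -272807 + (41124 - 179689246) = -272807 - 179648122 = -179920929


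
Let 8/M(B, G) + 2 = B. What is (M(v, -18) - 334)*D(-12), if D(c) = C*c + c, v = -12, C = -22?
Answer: -84312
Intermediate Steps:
M(B, G) = 8/(-2 + B)
D(c) = -21*c (D(c) = -22*c + c = -21*c)
(M(v, -18) - 334)*D(-12) = (8/(-2 - 12) - 334)*(-21*(-12)) = (8/(-14) - 334)*252 = (8*(-1/14) - 334)*252 = (-4/7 - 334)*252 = -2342/7*252 = -84312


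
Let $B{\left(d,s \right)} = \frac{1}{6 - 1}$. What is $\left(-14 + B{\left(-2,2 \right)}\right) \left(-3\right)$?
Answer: $\frac{207}{5} \approx 41.4$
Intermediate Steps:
$B{\left(d,s \right)} = \frac{1}{5}$
$\left(-14 + B{\left(-2,2 \right)}\right) \left(-3\right) = \left(-14 + \frac{1}{5}\right) \left(-3\right) = \left(- \frac{69}{5}\right) \left(-3\right) = \frac{207}{5}$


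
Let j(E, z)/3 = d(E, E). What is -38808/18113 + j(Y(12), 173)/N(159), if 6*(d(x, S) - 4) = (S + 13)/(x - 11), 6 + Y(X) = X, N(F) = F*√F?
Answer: -38808/18113 + 101*√159/252810 ≈ -2.1375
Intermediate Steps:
N(F) = F^(3/2)
Y(X) = -6 + X
d(x, S) = 4 + (13 + S)/(6*(-11 + x)) (d(x, S) = 4 + ((S + 13)/(x - 11))/6 = 4 + ((13 + S)/(-11 + x))/6 = 4 + (13 + S)/(6*(-11 + x)))
j(E, z) = (-251 + 25*E)/(2*(-11 + E)) (j(E, z) = 3*((-251 + E + 24*E)/(6*(-11 + E))) = 3*((-251 + 25*E)/(6*(-11 + E))) = (-251 + 25*E)/(2*(-11 + E)))
-38808/18113 + j(Y(12), 173)/N(159) = -38808/18113 + ((-251 + 25*(-6 + 12))/(2*(-11 + (-6 + 12))))/(159^(3/2)) = -38808*1/18113 + ((-251 + 25*6)/(2*(-11 + 6)))/((159*√159)) = -38808/18113 + ((½)*(-251 + 150)/(-5))*(√159/25281) = -38808/18113 + ((½)*(-⅕)*(-101))*(√159/25281) = -38808/18113 + 101*(√159/25281)/10 = -38808/18113 + 101*√159/252810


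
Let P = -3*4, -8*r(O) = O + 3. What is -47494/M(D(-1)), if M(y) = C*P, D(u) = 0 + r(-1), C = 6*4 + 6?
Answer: 23747/180 ≈ 131.93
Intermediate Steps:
r(O) = -3/8 - O/8 (r(O) = -(O + 3)/8 = -(3 + O)/8 = -3/8 - O/8)
P = -12
C = 30 (C = 24 + 6 = 30)
D(u) = -¼ (D(u) = 0 + (-3/8 - ⅛*(-1)) = 0 + (-3/8 + ⅛) = 0 - ¼ = -¼)
M(y) = -360 (M(y) = 30*(-12) = -360)
-47494/M(D(-1)) = -47494/(-360) = -47494*(-1/360) = 23747/180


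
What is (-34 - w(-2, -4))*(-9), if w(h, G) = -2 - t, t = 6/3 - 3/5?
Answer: 1377/5 ≈ 275.40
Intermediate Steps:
t = 7/5 (t = 6*(1/3) - 3*1/5 = 2 - 3/5 = 7/5 ≈ 1.4000)
w(h, G) = -17/5 (w(h, G) = -2 - 1*7/5 = -2 - 7/5 = -17/5)
(-34 - w(-2, -4))*(-9) = (-34 - 1*(-17/5))*(-9) = (-34 + 17/5)*(-9) = -153/5*(-9) = 1377/5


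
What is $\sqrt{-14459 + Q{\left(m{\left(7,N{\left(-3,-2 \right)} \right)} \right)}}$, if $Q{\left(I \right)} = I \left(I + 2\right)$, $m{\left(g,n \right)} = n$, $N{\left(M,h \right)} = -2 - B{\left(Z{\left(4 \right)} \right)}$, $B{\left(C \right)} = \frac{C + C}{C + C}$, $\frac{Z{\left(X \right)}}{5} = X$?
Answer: $2 i \sqrt{3614} \approx 120.23 i$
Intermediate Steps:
$Z{\left(X \right)} = 5 X$
$B{\left(C \right)} = 1$ ($B{\left(C \right)} = \frac{2 C}{2 C} = 2 C \frac{1}{2 C} = 1$)
$N{\left(M,h \right)} = -3$ ($N{\left(M,h \right)} = -2 - 1 = -3$)
$Q{\left(I \right)} = I \left(2 + I\right)$
$\sqrt{-14459 + Q{\left(m{\left(7,N{\left(-3,-2 \right)} \right)} \right)}} = \sqrt{-14459 - 3 \left(2 - 3\right)} = \sqrt{-14459 - -3} = \sqrt{-14459 + 3} = \sqrt{-14456} = 2 i \sqrt{3614}$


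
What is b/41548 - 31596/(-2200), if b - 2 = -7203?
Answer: 162113551/11425700 ≈ 14.189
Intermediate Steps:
b = -7201 (b = 2 - 7203 = -7201)
b/41548 - 31596/(-2200) = -7201/41548 - 31596/(-2200) = -7201*1/41548 - 31596*(-1/2200) = -7201/41548 + 7899/550 = 162113551/11425700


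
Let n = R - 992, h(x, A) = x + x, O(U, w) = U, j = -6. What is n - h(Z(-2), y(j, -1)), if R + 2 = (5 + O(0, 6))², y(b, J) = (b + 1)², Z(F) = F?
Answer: -965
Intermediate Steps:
y(b, J) = (1 + b)²
R = 23 (R = -2 + (5 + 0)² = -2 + 5² = -2 + 25 = 23)
h(x, A) = 2*x
n = -969 (n = 23 - 992 = -969)
n - h(Z(-2), y(j, -1)) = -969 - 2*(-2) = -969 - 1*(-4) = -969 + 4 = -965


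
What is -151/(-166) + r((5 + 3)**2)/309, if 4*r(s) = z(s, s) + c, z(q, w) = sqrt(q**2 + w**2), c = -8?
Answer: 46327/51294 + 16*sqrt(2)/309 ≈ 0.97639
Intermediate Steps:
r(s) = -2 + sqrt(2)*sqrt(s**2)/4 (r(s) = (sqrt(s**2 + s**2) - 8)/4 = (sqrt(2*s**2) - 8)/4 = (sqrt(2)*sqrt(s**2) - 8)/4 = (-8 + sqrt(2)*sqrt(s**2))/4 = -2 + sqrt(2)*sqrt(s**2)/4)
-151/(-166) + r((5 + 3)**2)/309 = -151/(-166) + (-2 + sqrt(2)*sqrt(((5 + 3)**2)**2)/4)/309 = -151*(-1/166) + (-2 + sqrt(2)*sqrt((8**2)**2)/4)*(1/309) = 151/166 + (-2 + sqrt(2)*sqrt(64**2)/4)*(1/309) = 151/166 + (-2 + sqrt(2)*sqrt(4096)/4)*(1/309) = 151/166 + (-2 + (1/4)*sqrt(2)*64)*(1/309) = 151/166 + (-2 + 16*sqrt(2))*(1/309) = 151/166 + (-2/309 + 16*sqrt(2)/309) = 46327/51294 + 16*sqrt(2)/309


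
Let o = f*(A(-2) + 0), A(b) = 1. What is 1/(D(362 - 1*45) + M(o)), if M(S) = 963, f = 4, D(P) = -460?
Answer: 1/503 ≈ 0.0019881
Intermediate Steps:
o = 4 (o = 4*(1 + 0) = 4*1 = 4)
1/(D(362 - 1*45) + M(o)) = 1/(-460 + 963) = 1/503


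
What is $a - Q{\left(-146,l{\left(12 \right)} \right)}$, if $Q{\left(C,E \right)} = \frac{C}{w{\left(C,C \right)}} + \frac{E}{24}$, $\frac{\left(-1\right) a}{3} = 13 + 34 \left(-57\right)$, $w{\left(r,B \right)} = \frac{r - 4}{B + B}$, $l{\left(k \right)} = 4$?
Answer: $\frac{908857}{150} \approx 6059.0$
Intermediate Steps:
$w{\left(r,B \right)} = \frac{-4 + r}{2 B}$
$a = 5775$ ($a = - 3 \left(13 + 34 \left(-57\right)\right) = - 3 \left(13 - 1938\right) = \left(-3\right) \left(-1925\right) = 5775$)
$Q{\left(C,E \right)} = \frac{E}{24} + \frac{2 C^{2}}{-4 + C}$ ($Q{\left(C,E \right)} = \frac{C}{\frac{1}{2} \frac{1}{C} \left(-4 + C\right)} + \frac{E}{24} = C \frac{2 C}{-4 + C} + E \frac{1}{24} = \frac{2 C^{2}}{-4 + C} + \frac{E}{24} = \frac{E}{24} + \frac{2 C^{2}}{-4 + C}$)
$a - Q{\left(-146,l{\left(12 \right)} \right)} = 5775 - \frac{48 \left(-146\right)^{2} + 4 \left(-4 - 146\right)}{24 \left(-4 - 146\right)} = 5775 - \frac{48 \cdot 21316 + 4 \left(-150\right)}{24 \left(-150\right)} = 5775 - \frac{1}{24} \left(- \frac{1}{150}\right) \left(1023168 - 600\right) = 5775 - \frac{1}{24} \left(- \frac{1}{150}\right) 1022568 = 5775 - - \frac{42607}{150} = 5775 + \frac{42607}{150} = \frac{908857}{150}$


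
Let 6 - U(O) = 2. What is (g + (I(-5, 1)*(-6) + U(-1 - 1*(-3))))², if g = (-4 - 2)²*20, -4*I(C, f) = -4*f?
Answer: 515524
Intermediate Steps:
I(C, f) = f (I(C, f) = -(-1)*f = f)
U(O) = 4 (U(O) = 6 - 1*2 = 6 - 2 = 4)
g = 720 (g = (-6)²*20 = 36*20 = 720)
(g + (I(-5, 1)*(-6) + U(-1 - 1*(-3))))² = (720 + (1*(-6) + 4))² = (720 + (-6 + 4))² = (720 - 2)² = 718² = 515524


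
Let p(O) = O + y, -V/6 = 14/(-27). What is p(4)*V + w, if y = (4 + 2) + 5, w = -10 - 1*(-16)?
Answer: 158/3 ≈ 52.667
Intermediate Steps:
V = 28/9 (V = -84/(-27) = -84*(-1)/27 = -6*(-14/27) = 28/9 ≈ 3.1111)
w = 6 (w = -10 + 16 = 6)
y = 11 (y = 6 + 5 = 11)
p(O) = 11 + O (p(O) = O + 11 = 11 + O)
p(4)*V + w = (11 + 4)*(28/9) + 6 = 15*(28/9) + 6 = 140/3 + 6 = 158/3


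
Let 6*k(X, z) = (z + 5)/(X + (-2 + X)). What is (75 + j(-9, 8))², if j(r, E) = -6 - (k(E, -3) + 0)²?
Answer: 14814541225/3111696 ≈ 4760.9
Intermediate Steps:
k(X, z) = (5 + z)/(6*(-2 + 2*X)) (k(X, z) = ((z + 5)/(X + (-2 + X)))/6 = ((5 + z)/(-2 + 2*X))/6 = (5 + z)/(6*(-2 + 2*X)))
j(r, E) = -6 - 1/(36*(-1 + E)²) (j(r, E) = -6 - ((5 - 3)/(12*(-1 + E)) + 0)² = -6 - ((1/12)*2/(-1 + E) + 0)² = -6 - (1/(6*(-1 + E)) + 0)² = -6 - (1/(6*(-1 + E)))² = -6 - 1/(36*(-1 + E)²))
(75 + j(-9, 8))² = (75 + (-6 - 1/(36*(-1 + 8)²)))² = (75 + (-6 - 1/36/7²))² = (75 + (-6 - 1/36*1/49))² = (75 + (-6 - 1/1764))² = (75 - 10585/1764)² = (121715/1764)² = 14814541225/3111696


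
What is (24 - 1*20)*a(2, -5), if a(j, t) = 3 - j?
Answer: 4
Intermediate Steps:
(24 - 1*20)*a(2, -5) = (24 - 1*20)*(3 - 1*2) = (24 - 20)*(3 - 2) = 4*1 = 4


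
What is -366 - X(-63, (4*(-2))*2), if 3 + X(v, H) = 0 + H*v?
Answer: -1371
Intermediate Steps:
X(v, H) = -3 + H*v (X(v, H) = -3 + (0 + H*v) = -3 + H*v)
-366 - X(-63, (4*(-2))*2) = -366 - (-3 + ((4*(-2))*2)*(-63)) = -366 - (-3 - 8*2*(-63)) = -366 - (-3 - 16*(-63)) = -366 - (-3 + 1008) = -366 - 1*1005 = -366 - 1005 = -1371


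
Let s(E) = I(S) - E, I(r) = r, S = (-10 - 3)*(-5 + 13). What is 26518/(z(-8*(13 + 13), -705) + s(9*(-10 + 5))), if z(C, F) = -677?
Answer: -13259/368 ≈ -36.030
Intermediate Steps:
S = -104 (S = -13*8 = -104)
s(E) = -104 - E
26518/(z(-8*(13 + 13), -705) + s(9*(-10 + 5))) = 26518/(-677 + (-104 - 9*(-10 + 5))) = 26518/(-677 + (-104 - 9*(-5))) = 26518/(-677 + (-104 - 1*(-45))) = 26518/(-677 + (-104 + 45)) = 26518/(-677 - 59) = 26518/(-736) = 26518*(-1/736) = -13259/368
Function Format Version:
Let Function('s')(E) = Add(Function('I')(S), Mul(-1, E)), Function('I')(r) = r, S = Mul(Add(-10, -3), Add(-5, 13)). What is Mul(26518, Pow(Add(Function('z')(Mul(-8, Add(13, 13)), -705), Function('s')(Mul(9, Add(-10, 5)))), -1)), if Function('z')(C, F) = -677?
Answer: Rational(-13259, 368) ≈ -36.030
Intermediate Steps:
S = -104 (S = Mul(-13, 8) = -104)
Function('s')(E) = Add(-104, Mul(-1, E))
Mul(26518, Pow(Add(Function('z')(Mul(-8, Add(13, 13)), -705), Function('s')(Mul(9, Add(-10, 5)))), -1)) = Mul(26518, Pow(Add(-677, Add(-104, Mul(-1, Mul(9, Add(-10, 5))))), -1)) = Mul(26518, Pow(Add(-677, Add(-104, Mul(-1, Mul(9, -5)))), -1)) = Mul(26518, Pow(Add(-677, Add(-104, Mul(-1, -45))), -1)) = Mul(26518, Pow(Add(-677, Add(-104, 45)), -1)) = Mul(26518, Pow(Add(-677, -59), -1)) = Mul(26518, Pow(-736, -1)) = Mul(26518, Rational(-1, 736)) = Rational(-13259, 368)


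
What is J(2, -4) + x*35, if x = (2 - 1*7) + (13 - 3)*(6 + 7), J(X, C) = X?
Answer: 4377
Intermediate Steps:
x = 125 (x = (2 - 7) + 10*13 = -5 + 130 = 125)
J(2, -4) + x*35 = 2 + 125*35 = 2 + 4375 = 4377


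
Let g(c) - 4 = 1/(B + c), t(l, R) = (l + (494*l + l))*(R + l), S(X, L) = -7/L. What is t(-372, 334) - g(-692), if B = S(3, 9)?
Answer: 43716403229/6235 ≈ 7.0115e+6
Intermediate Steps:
B = -7/9 ≈ -0.77778
t(l, R) = 496*l*(R + l) (t(l, R) = (l + 495*l)*(R + l) = (496*l)*(R + l) = 496*l*(R + l))
g(c) = 4 + 1/(-7/9 + c)
t(-372, 334) - g(-692) = 496*(-372)*(334 - 372) - (-19 + 36*(-692))/(-7 + 9*(-692)) = 496*(-372)*(-38) - (-19 - 24912)/(-7 - 6228) = 7011456 - (-24931)/(-6235) = 7011456 - (-1)*(-24931)/6235 = 7011456 - 1*24931/6235 = 7011456 - 24931/6235 = 43716403229/6235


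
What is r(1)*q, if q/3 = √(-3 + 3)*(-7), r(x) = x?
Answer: 0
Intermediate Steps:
q = 0 (q = 3*(√(-3 + 3)*(-7)) = 3*(√0*(-7)) = 3*(0*(-7)) = 3*0 = 0)
r(1)*q = 1*0 = 0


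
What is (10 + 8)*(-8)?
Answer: -144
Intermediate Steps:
(10 + 8)*(-8) = 18*(-8) = -144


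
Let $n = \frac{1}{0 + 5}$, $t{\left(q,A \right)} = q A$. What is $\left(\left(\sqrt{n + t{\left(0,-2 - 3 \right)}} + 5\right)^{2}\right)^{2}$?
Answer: $\frac{\left(25 + \sqrt{5}\right)^{4}}{625} \approx 880.44$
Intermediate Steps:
$t{\left(q,A \right)} = A q$
$n = \frac{1}{5} \approx 0.2$
$\left(\left(\sqrt{n + t{\left(0,-2 - 3 \right)}} + 5\right)^{2}\right)^{2} = \left(\left(\sqrt{\frac{1}{5} + \left(-2 - 3\right) 0} + 5\right)^{2}\right)^{2} = \left(\left(\sqrt{\frac{1}{5} - 0} + 5\right)^{2}\right)^{2} = \left(\left(\sqrt{\frac{1}{5} + 0} + 5\right)^{2}\right)^{2} = \left(\left(\sqrt{\frac{1}{5}} + 5\right)^{2}\right)^{2} = \left(\left(\frac{\sqrt{5}}{5} + 5\right)^{2}\right)^{2} = \left(\left(5 + \frac{\sqrt{5}}{5}\right)^{2}\right)^{2} = \left(5 + \frac{\sqrt{5}}{5}\right)^{4}$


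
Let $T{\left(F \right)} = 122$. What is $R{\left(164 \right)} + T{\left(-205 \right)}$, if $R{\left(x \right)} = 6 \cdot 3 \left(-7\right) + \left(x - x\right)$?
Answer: $-4$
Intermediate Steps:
$R{\left(x \right)} = -126$ ($R{\left(x \right)} = 18 \left(-7\right) + 0 = -126 + 0 = -126$)
$R{\left(164 \right)} + T{\left(-205 \right)} = -126 + 122 = -4$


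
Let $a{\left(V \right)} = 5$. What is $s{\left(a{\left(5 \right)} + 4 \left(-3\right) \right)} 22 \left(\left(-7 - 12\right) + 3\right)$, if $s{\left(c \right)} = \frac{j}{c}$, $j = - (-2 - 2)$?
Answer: $\frac{1408}{7} \approx 201.14$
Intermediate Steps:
$j = 4$ ($j = \left(-1\right) \left(-4\right) = 4$)
$s{\left(c \right)} = \frac{4}{c}$
$s{\left(a{\left(5 \right)} + 4 \left(-3\right) \right)} 22 \left(\left(-7 - 12\right) + 3\right) = \frac{4}{5 + 4 \left(-3\right)} 22 \left(\left(-7 - 12\right) + 3\right) = \frac{4}{5 - 12} \cdot 22 \left(-19 + 3\right) = \frac{4}{-7} \cdot 22 \left(-16\right) = 4 \left(- \frac{1}{7}\right) 22 \left(-16\right) = \left(- \frac{4}{7}\right) 22 \left(-16\right) = \left(- \frac{88}{7}\right) \left(-16\right) = \frac{1408}{7}$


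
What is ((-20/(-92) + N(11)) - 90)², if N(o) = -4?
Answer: 4652649/529 ≈ 8795.2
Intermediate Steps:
((-20/(-92) + N(11)) - 90)² = ((-20/(-92) - 4) - 90)² = ((-20*(-1/92) - 4) - 90)² = ((5/23 - 4) - 90)² = (-87/23 - 90)² = (-2157/23)² = 4652649/529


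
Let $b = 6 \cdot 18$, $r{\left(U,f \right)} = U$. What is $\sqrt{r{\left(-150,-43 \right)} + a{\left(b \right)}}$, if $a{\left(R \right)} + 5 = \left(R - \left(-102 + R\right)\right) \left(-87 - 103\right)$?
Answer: $i \sqrt{19535} \approx 139.77 i$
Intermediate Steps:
$b = 108$
$a{\left(R \right)} = -19385$ ($a{\left(R \right)} = -5 + \left(R - \left(-102 + R\right)\right) \left(-87 - 103\right) = -5 + 102 \left(-190\right) = -5 - 19380 = -19385$)
$\sqrt{r{\left(-150,-43 \right)} + a{\left(b \right)}} = \sqrt{-150 - 19385} = \sqrt{-19535} = i \sqrt{19535}$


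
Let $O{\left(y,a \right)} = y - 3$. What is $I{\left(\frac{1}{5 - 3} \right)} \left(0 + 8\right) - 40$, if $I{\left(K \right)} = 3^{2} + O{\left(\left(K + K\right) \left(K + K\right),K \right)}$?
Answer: $16$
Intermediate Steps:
$O{\left(y,a \right)} = -3 + y$ ($O{\left(y,a \right)} = y - 3 = -3 + y$)
$I{\left(K \right)} = 6 + 4 K^{2}$ ($I{\left(K \right)} = 3^{2} + \left(-3 + \left(K + K\right) \left(K + K\right)\right) = 9 + \left(-3 + 2 K 2 K\right) = 9 + \left(-3 + 4 K^{2}\right) = 6 + 4 K^{2}$)
$I{\left(\frac{1}{5 - 3} \right)} \left(0 + 8\right) - 40 = \left(6 + 4 \left(\frac{1}{5 - 3}\right)^{2}\right) \left(0 + 8\right) - 40 = \left(6 + 4 \left(\frac{1}{2}\right)^{2}\right) 8 - 40 = \left(6 + \frac{4}{4}\right) 8 - 40 = \left(6 + 4 \cdot \frac{1}{4}\right) 8 - 40 = \left(6 + 1\right) 8 - 40 = 7 \cdot 8 - 40 = 56 - 40 = 16$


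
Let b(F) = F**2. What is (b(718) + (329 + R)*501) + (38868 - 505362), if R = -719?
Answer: -146360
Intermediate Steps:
(b(718) + (329 + R)*501) + (38868 - 505362) = (718**2 + (329 - 719)*501) + (38868 - 505362) = (515524 - 390*501) - 466494 = (515524 - 195390) - 466494 = 320134 - 466494 = -146360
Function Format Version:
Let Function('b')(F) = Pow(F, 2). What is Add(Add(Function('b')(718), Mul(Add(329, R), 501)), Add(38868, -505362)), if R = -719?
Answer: -146360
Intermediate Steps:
Add(Add(Function('b')(718), Mul(Add(329, R), 501)), Add(38868, -505362)) = Add(Add(Pow(718, 2), Mul(Add(329, -719), 501)), Add(38868, -505362)) = Add(Add(515524, Mul(-390, 501)), -466494) = Add(Add(515524, -195390), -466494) = Add(320134, -466494) = -146360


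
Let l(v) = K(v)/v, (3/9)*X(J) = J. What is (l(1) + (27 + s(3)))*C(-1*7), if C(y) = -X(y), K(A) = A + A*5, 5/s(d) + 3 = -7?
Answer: 1365/2 ≈ 682.50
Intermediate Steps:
X(J) = 3*J
s(d) = -1/2 (s(d) = 5/(-3 - 7) = 5/(-10) = 5*(-1/10) = -1/2)
K(A) = 6*A (K(A) = A + 5*A = 6*A)
l(v) = 6 (l(v) = (6*v)/v = 6)
C(y) = -3*y
(l(1) + (27 + s(3)))*C(-1*7) = (6 + (27 - 1/2))*(-(-3)*7) = (6 + 53/2)*(-3*(-7)) = (65/2)*21 = 1365/2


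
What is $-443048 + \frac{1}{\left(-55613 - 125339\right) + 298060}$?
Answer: $- \frac{51884465183}{117108} \approx -4.4305 \cdot 10^{5}$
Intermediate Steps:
$-443048 + \frac{1}{\left(-55613 - 125339\right) + 298060} = -443048 + \frac{1}{-180952 + 298060} = -443048 + \frac{1}{117108} = - \frac{51884465183}{117108}$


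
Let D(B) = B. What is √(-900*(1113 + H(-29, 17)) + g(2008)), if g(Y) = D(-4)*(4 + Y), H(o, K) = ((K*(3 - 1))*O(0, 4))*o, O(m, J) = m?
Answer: 2*I*√252437 ≈ 1004.9*I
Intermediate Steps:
H(o, K) = 0 (H(o, K) = ((K*(3 - 1))*0)*o = ((K*2)*0)*o = ((2*K)*0)*o = 0*o = 0)
g(Y) = -16 - 4*Y (g(Y) = -4*(4 + Y) = -16 - 4*Y)
√(-900*(1113 + H(-29, 17)) + g(2008)) = √(-900*(1113 + 0) + (-16 - 4*2008)) = √(-900*1113 + (-16 - 8032)) = √(-1001700 - 8048) = √(-1009748) = 2*I*√252437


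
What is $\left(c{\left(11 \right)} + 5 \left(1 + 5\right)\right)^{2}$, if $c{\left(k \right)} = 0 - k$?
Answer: $361$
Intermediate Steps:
$c{\left(k \right)} = - k$
$\left(c{\left(11 \right)} + 5 \left(1 + 5\right)\right)^{2} = \left(\left(-1\right) 11 + 5 \left(1 + 5\right)\right)^{2} = \left(-11 + 5 \cdot 6\right)^{2} = \left(-11 + 30\right)^{2} = 19^{2} = 361$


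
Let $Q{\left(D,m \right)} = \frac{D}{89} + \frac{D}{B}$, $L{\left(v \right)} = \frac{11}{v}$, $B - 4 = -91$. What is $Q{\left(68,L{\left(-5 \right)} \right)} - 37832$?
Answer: $- \frac{292933312}{7743} \approx -37832.0$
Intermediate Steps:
$B = -87$ ($B = 4 - 91 = -87$)
$Q{\left(D,m \right)} = - \frac{2 D}{7743}$ ($Q{\left(D,m \right)} = \frac{D}{89} + \frac{D}{-87} = D \frac{1}{89} + D \left(- \frac{1}{87}\right) = \frac{D}{89} - \frac{D}{87} = - \frac{2 D}{7743}$)
$Q{\left(68,L{\left(-5 \right)} \right)} - 37832 = \left(- \frac{2}{7743}\right) 68 - 37832 = - \frac{136}{7743} - 37832 = - \frac{292933312}{7743}$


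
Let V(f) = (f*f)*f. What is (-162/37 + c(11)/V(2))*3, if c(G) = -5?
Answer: -4443/296 ≈ -15.010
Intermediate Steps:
V(f) = f³ (V(f) = f²*f = f³)
(-162/37 + c(11)/V(2))*3 = (-162/37 - 5/(2³))*3 = (-162*1/37 - 5/8)*3 = (-162/37 - 5*⅛)*3 = (-162/37 - 5/8)*3 = -1481/296*3 = -4443/296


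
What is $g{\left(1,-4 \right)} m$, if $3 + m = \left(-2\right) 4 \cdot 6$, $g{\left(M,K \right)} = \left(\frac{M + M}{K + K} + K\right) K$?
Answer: $-867$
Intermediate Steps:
$g{\left(M,K \right)} = K \left(K + \frac{M}{K}\right)$ ($g{\left(M,K \right)} = \left(\frac{2 M}{2 K} + K\right) K = \left(2 M \frac{1}{2 K} + K\right) K = \left(\frac{M}{K} + K\right) K = \left(K + \frac{M}{K}\right) K = K \left(K + \frac{M}{K}\right)$)
$m = -51$ ($m = -3 + \left(-2\right) 4 \cdot 6 = -3 - 48 = -51$)
$g{\left(1,-4 \right)} m = \left(1 + \left(-4\right)^{2}\right) \left(-51\right) = \left(1 + 16\right) \left(-51\right) = 17 \left(-51\right) = -867$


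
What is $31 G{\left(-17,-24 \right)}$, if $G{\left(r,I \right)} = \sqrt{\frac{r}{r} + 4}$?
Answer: $31 \sqrt{5} \approx 69.318$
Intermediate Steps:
$G{\left(r,I \right)} = \sqrt{5}$ ($G{\left(r,I \right)} = \sqrt{1 + 4} = \sqrt{5}$)
$31 G{\left(-17,-24 \right)} = 31 \sqrt{5}$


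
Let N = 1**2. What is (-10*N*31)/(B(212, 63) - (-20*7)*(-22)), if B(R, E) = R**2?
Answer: -155/20932 ≈ -0.0074049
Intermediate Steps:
N = 1
(-10*N*31)/(B(212, 63) - (-20*7)*(-22)) = (-10*1*31)/(212**2 - (-20*7)*(-22)) = (-10*31)/(44944 - (-140)*(-22)) = -310/(44944 - 1*3080) = -310/(44944 - 3080) = -310/41864 = -310*1/41864 = -155/20932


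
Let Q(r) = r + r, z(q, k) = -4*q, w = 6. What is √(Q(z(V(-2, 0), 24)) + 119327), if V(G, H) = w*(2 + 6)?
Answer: 11*√983 ≈ 344.88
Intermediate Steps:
V(G, H) = 48 (V(G, H) = 6*(2 + 6) = 6*8 = 48)
Q(r) = 2*r
√(Q(z(V(-2, 0), 24)) + 119327) = √(2*(-4*48) + 119327) = √(2*(-192) + 119327) = √(-384 + 119327) = √118943 = 11*√983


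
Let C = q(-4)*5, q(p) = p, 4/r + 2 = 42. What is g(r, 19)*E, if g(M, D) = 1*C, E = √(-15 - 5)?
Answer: -40*I*√5 ≈ -89.443*I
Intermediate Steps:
r = ⅒ (r = 4/(-2 + 42) = 4/40 = 4*(1/40) = ⅒ ≈ 0.10000)
C = -20 (C = -4*5 = -20)
E = 2*I*√5 (E = √(-20) = 2*I*√5 ≈ 4.4721*I)
g(M, D) = -20 (g(M, D) = 1*(-20) = -20)
g(r, 19)*E = -40*I*√5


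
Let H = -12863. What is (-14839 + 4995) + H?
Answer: -22707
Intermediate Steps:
(-14839 + 4995) + H = (-14839 + 4995) - 12863 = -9844 - 12863 = -22707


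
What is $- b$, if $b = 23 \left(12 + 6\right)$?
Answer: $-414$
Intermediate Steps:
$b = 414$ ($b = 23 \cdot 18 = 414$)
$- b = \left(-1\right) 414 = -414$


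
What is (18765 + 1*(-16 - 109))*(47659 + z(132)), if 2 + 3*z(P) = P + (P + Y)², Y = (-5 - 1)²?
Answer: 3193609840/3 ≈ 1.0645e+9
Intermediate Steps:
Y = 36 (Y = (-6)² = 36)
z(P) = -⅔ + P/3 + (36 + P)²/3 (z(P) = -⅔ + (P + (P + 36)²)/3 = -⅔ + (P + (36 + P)²)/3 = -⅔ + (P/3 + (36 + P)²/3) = -⅔ + P/3 + (36 + P)²/3)
(18765 + 1*(-16 - 109))*(47659 + z(132)) = (18765 + 1*(-16 - 109))*(47659 + (-⅔ + (⅓)*132 + (36 + 132)²/3)) = (18765 + 1*(-125))*(47659 + (-⅔ + 44 + (⅓)*168²)) = (18765 - 125)*(47659 + (-⅔ + 44 + (⅓)*28224)) = 18640*(47659 + (-⅔ + 44 + 9408)) = 18640*(47659 + 28354/3) = 18640*(171331/3) = 3193609840/3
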